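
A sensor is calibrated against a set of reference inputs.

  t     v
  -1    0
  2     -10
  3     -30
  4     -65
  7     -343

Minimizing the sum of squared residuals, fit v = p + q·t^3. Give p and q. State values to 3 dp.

p = -1.882, q = -0.995

Compute the Gram sums: Σ1 = 5, Σt^3 = 441, Σt^3·t^3 = 122539.
And Σv = -448, Σt^3·v = -122699.
So AᵀA·[p, q]ᵀ = Aᵀv: [[5, 441]; [441, 122539]]·[p, q]ᵀ = [-448, -122699]ᵀ.
Δ = 5·122539 − 441² = 418214.
p = ((-448)·122539 − 441·(-122699))/418214 = -787213/418214; q = (5·(-122699) − 441·(-448))/418214 = -415927/418214.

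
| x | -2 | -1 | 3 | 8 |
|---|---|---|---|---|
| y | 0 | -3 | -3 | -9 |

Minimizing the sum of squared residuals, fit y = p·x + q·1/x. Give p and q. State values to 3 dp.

p = -1.213, q = 4.161

From the data, Σx·x = 78, Σx·1/x = 4, Σ1/x·1/x = 793/576.
Moment sums: Σx·y = -78, Σ1/x·y = 7/8.
So MᵀM·[p, q]ᵀ = Mᵀy: [[78, 4]; [4, 793/576]]·[p, q]ᵀ = [-78, 7/8]ᵀ.
Δ = 78·(793/576) − 4² = 8773/96.
p = ((-78)·(793/576) − 4·(7/8))/(8773/96) = -10645/8773; q = (78·(7/8) − 4·(-78))/(8773/96) = 36504/8773.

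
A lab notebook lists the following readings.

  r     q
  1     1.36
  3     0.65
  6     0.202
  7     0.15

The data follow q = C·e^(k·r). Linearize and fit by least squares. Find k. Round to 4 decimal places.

k = -0.3726

Taking logs, ln q = k·r + ln C, so regress ln q on r.
AᵀA = [[95.0000, 17.0000]; [17.0000, 4]], rhs = [-23.8616, -3.6199]ᵀ  (here Σr = 17.0000, Σ(r)² = 95.0000, Σln q = -3.6199, Σr·ln q = -23.8616).
Solving (det = 91.0000): k = -0.37262, ln C = 0.67864.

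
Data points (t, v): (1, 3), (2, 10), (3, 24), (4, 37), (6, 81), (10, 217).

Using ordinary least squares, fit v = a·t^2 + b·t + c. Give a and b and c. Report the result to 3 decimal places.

a = 2.033, b = 1.392, c = -0.266

Normal-equation sums: Σt^2·t^2 = 11650, Σt^2·t = 1316, Σt^2 = 166, Σt·t = 166, Σt = 26, Σ1 = 6.
Moment sums: Σt^2·v = 25467, Σt·v = 2899, Σv = 372.
Normal equations: [[11650, 1316, 166]; [1316, 166, 26]; [166, 26, 6]]·[a, b, c]ᵀ = [25467, 2899, 372]ᵀ.
Inverting the 3×3 Gram matrix, [a, b, c]ᵀ = [12427/6114, 42557/30570, -1357/5095]ᵀ.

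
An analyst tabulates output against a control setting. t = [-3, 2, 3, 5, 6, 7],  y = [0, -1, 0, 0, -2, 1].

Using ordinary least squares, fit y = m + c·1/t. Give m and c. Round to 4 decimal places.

Setting ∂/∂m … = 0 gives: 6·m + (106/105)·c = -2;  (106/105)·m + (1373/2450)·c = -29/42.
Δ = 6·(1373/2450) − (106/105)² = 5167/2205.
m = ((-2)·(1373/2450) − (106/105)·(-29/42))/(5167/2205) = -4672/25835; c = (6·(-29/42) − (106/105)·(-2))/(5167/2205) = -4683/5167.

m = -0.1808, c = -0.9063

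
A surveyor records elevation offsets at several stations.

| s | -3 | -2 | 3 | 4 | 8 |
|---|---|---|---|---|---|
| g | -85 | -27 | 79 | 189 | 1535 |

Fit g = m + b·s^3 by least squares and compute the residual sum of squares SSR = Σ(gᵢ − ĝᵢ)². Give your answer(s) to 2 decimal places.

Setting ∂/∂m … = 0 gives: 5·m + 568·b = 1691;  568·m + 267762·b = 802660.
(Σ1 = 5, Σs^3 = 568, Σs^3·s^3 = 267762, Σg = 1691, Σs^3·g = 802660.)
Eliminating b: 267762·(row 1) − 568·(row 2) gives 1016186·m = 267762·1691 − 568·802660 = -3125338, so m = -1562669/508093.
Then b = (802660 − 568·(-1562669/508093))/267762 = 1526406/508093.
Residuals: -412274/508093, 55406/508093, 489054/508093, -97738/508093, -34448/508093; SSR = 832432/508093.

SSR = 1.64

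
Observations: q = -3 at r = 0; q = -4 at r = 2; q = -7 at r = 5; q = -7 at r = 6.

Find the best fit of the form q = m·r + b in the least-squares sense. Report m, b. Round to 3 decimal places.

Sums needed: Σr·r = 65, Σr = 13, Σ1 = 4.
Moment sums: Σr·q = -85, Σq = -21.
So MᵀM·[m, b]ᵀ = Mᵀq: [[65, 13]; [13, 4]]·[m, b]ᵀ = [-85, -21]ᵀ.
det = 65·4 − 13² = 91.
m = ((-85)·4 − 13·(-21))/91 = -67/91; b = (65·(-21) − 13·(-85))/91 = -20/7.

m = -0.736, b = -2.857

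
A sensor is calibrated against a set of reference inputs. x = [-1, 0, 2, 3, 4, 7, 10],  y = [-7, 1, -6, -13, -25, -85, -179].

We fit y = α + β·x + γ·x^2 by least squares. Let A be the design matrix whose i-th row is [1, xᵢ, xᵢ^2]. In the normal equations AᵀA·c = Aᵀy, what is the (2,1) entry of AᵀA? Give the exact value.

25

Row 2 ↔ basis x, column 1 ↔ basis 1, so (AᵀA)_{2,1} = Σᵢ x = (-1)·(1) + (0)·(1) + (2)·(1) + (3)·(1) + (4)·(1) + (7)·(1) + (10)·(1) = 25.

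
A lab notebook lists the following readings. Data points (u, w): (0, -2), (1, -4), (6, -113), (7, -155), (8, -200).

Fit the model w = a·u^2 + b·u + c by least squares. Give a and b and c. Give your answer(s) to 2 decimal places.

a = -3.13, b = 0.15, c = -1.57

With design matrix A, AᵀA = [[7794, 1072, 150]; [1072, 150, 22]; [150, 22, 5]] and Aᵀw = [-24467, -3367, -474]ᵀ.
Inverting the 3×3 Gram matrix, [a, b, c]ᵀ = [-43009/13742, 2081/13742, -10814/6871]ᵀ.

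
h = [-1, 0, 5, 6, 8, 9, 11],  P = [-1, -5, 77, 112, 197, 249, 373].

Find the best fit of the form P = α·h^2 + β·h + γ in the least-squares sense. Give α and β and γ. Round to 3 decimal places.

α = 3.016, β = 1.037, γ = -3.806

AᵀA·[α, β, γ]ᵀ = AᵀP reads: 27220·α + 2912·β + 328·γ = 83866;  2912·α + 328·β + 38·γ = 8978;  328·α + 38·β + 7·γ = 1002.
Solving the 3×3 system (Gaussian elimination) gives α = 142759/47334, β = 49075/47334, γ = -30027/7889.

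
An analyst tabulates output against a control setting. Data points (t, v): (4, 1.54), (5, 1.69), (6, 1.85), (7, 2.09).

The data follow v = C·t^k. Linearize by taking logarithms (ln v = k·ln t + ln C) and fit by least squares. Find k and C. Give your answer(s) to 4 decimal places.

k = 0.5344, C = 0.7245

With ln vᵢ as the transformed response and ln tᵢ as the regressor:
Σln t = 6.7334, Σ(ln t)² = 11.5091, Σln v = 2.3089, Σln t·ln v = 3.9798.
Normal system: [[11.5091, 6.7334]; [6.7334, 4]]·[k, ln C]ᵀ = [3.9798, 2.3089]ᵀ.
Δ = 11.5091·4 − (6.7334)² = 0.6976; k = (3.9798·4 − 6.7334·2.3089)/0.6976 = 0.53438, ln C = (11.5091·2.3089 − 6.7334·3.9798)/0.6976 = -0.32233, so C = exp(-0.32233) = 0.72446.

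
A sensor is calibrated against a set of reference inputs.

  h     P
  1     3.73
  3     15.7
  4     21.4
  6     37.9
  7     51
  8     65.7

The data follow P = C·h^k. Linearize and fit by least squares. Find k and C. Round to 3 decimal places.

With ln Pᵢ as the transformed response and ln hᵢ as the regressor:
XᵀX = [[14.4498, 8.3020]; [8.3020, 6]], rhs = [30.1386, 18.8853]ᵀ  (here Σln h = 8.3020, Σ(ln h)² = 14.4498, Σln P = 18.8853, Σln h·ln P = 30.1386).
Δ = 14.4498·6 − (8.3020)² = 17.7753; k = (30.1386·6 − 8.3020·18.8853)/17.7753 = 1.35272, ln C = (14.4498·18.8853 − 8.3020·30.1386)/17.7753 = 1.27584, so C = exp(1.27584) = 3.58171.

k = 1.353, C = 3.582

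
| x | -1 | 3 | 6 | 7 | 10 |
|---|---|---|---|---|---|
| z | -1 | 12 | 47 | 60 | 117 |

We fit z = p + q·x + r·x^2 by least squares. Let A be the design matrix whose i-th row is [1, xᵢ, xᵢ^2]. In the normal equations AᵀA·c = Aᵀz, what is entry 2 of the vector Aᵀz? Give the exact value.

Entry 2 ↔ basis x, so (Aᵀz)_{2} = Σᵢ (x)·zᵢ = (-1)·(-1) + (3)·(12) + (6)·(47) + (7)·(60) + (10)·(117) = 1909.

1909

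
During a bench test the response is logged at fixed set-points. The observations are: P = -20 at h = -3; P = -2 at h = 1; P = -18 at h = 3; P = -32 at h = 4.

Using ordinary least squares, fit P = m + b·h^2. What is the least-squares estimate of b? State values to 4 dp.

Forming MᵀM = [[4, 35]; [35, 419]] and MᵀP = [-72, -856]ᵀ gives MᵀM·[m, b]ᵀ = MᵀP.
det = 4·419 − 35² = 451.
m = ((-72)·419 − 35·(-856))/451 = -208/451; b = (4·(-856) − 35·(-72))/451 = -904/451.

b = -2.0044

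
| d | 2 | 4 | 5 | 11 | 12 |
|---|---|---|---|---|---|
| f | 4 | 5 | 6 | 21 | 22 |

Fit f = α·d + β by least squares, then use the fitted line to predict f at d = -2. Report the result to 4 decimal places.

f̂ = -6.1117

Forming AᵀA = [[310, 34]; [34, 5]] and Aᵀf = [553, 58]ᵀ gives AᵀA·[α, β]ᵀ = Aᵀf.
Determinant 310·5 − 34² = 394.
α = (553·5 − 34·58)/394 = 793/394; β = (310·58 − 34·553)/394 = -411/197.
At d = -2: f̂ = (793/394)·(-2) + (-411/197)·(1) = -1204/197.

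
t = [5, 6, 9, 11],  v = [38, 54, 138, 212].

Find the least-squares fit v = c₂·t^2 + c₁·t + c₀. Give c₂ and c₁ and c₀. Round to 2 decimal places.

Normal-equation sums: Σt^2·t^2 = 23123, Σt^2·t = 2401, Σt^2 = 263, Σt·t = 263, Σt = 31, Σ1 = 4.
For Aᵀv: Σt^2·v = 39724, Σt·v = 4088, Σv = 442.
So AᵀA·[c₂, c₁, c₀]ᵀ = Aᵀv: [[23123, 2401, 263]; [2401, 263, 31]; [263, 31, 4]]·[c₂, c₁, c₀]ᵀ = [39724, 4088, 442]ᵀ.
Row-reducing yields c₂ = 125/59, c₁ = -275/59, c₀ = 432/59.

c₂ = 2.12, c₁ = -4.66, c₀ = 7.32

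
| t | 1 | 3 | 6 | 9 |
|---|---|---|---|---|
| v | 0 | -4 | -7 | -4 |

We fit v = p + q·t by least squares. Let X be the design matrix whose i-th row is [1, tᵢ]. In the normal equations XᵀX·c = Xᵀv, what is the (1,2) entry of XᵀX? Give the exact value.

19

Row 1 ↔ basis 1, column 2 ↔ basis t, so (XᵀX)_{1,2} = Σᵢ t = (1)·(1) + (1)·(3) + (1)·(6) + (1)·(9) = 19.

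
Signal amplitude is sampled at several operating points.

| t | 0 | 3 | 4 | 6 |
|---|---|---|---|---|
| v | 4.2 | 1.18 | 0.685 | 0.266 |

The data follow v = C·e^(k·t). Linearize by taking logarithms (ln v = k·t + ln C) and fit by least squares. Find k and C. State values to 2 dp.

Linearized form: ln v = k·t + ln C. From the 4 transformed points,
Σt = 13.0000, Σ(t)² = 61.0000, Σln v = -0.1020, Σt·ln v = -8.9624.
Equations: 61.0000·k + 13.0000·ln C = -8.9624;  13.0000·k + 4·ln C = -0.1020.
Solving (det = 75.0000): k = -0.46031, ln C = 1.47052, so C = exp(1.47052) = 4.35149.

k = -0.46, C = 4.35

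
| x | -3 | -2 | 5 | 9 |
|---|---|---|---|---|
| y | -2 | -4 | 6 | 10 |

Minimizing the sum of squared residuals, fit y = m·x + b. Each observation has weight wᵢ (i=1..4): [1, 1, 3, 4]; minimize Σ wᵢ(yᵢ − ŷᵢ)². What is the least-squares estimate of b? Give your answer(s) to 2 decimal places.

b = 0.05

With design matrix M, MᵀWM = [[412, 46]; [46, 9]] and MᵀWy = [464, 52]ᵀ.
Determinant 412·9 − 46² = 1592.
m = (464·9 − 46·52)/1592 = 223/199; b = (412·52 − 46·464)/1592 = 10/199.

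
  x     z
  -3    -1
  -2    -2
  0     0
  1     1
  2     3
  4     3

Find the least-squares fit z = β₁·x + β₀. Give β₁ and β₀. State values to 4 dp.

β₁ = 0.7400, β₀ = 0.4200

Normal-equation sums: Σx·x = 34, Σx = 2, Σ1 = 6.
Moment sums: Σx·z = 26, Σz = 4.
Normal equations: [[34, 2]; [2, 6]]·[β₁, β₀]ᵀ = [26, 4]ᵀ.
Δ = 34·6 − 2² = 200.
β₁ = (26·6 − 2·4)/200 = 37/50; β₀ = (34·4 − 2·26)/200 = 21/50.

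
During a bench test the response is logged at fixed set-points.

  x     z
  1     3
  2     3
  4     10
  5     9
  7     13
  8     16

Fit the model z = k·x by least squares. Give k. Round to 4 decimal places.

The normal equations are: 159·k = 313.
k = 313/159 = 1.96855.

k = 1.9686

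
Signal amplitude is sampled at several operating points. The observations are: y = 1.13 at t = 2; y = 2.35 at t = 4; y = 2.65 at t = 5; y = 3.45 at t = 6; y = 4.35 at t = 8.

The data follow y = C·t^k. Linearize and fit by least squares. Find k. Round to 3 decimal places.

Let Y = ln y. Fitting Y = k·ln t + ln C by least squares:
Σln t = 7.5601, Σ(ln t)² = 12.5270, Σln y = 4.6597, Σln t·ln y = 8.1137.
Equations: 12.5270·k + 7.5601·ln C = 8.1137;  7.5601·k + 5·ln C = 4.6597.
Slope k = (n·Σln t·ln y − Σln t·Σln y)/(n·Σ(ln t)² − (Σln t)²) = (5·8.1137 − 7.5601·4.6597)/5.4804 = 0.97447; ln C = (Σln y − k·Σln t)/n = -0.54146.

k = 0.974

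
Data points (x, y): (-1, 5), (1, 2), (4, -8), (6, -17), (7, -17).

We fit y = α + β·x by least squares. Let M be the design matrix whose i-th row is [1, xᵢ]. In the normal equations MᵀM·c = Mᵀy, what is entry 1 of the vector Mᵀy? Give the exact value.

Entry 1 ↔ basis 1, so (Mᵀy)_{1} = Σᵢ yᵢ = (1)·(5) + (1)·(2) + (1)·(-8) + (1)·(-17) + (1)·(-17) = -35.

-35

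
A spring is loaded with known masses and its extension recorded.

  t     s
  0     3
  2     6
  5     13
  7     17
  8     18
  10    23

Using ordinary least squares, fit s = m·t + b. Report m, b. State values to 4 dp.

Entries of XᵀX: Σt·t = 242, Σt = 32, Σ1 = 6.
For Xᵀs: Σt·s = 570, Σs = 80.
Determinant 242·6 − 32² = 428.
m = (570·6 − 32·80)/428 = 215/107; b = (242·80 − 32·570)/428 = 280/107.

m = 2.0093, b = 2.6168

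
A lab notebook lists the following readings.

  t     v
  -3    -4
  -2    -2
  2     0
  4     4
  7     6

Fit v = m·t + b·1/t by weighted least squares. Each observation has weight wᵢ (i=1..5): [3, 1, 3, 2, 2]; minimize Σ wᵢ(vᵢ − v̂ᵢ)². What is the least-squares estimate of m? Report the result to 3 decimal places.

Entries of MᵀWM: Σwᵢ·t·t = 173, Σwᵢ·t·1/t = 11, Σwᵢ·1/t·1/t = 1763/1176.
For MᵀWv: Σwᵢ·t·v = 156, Σwᵢ·1/t·v = 61/7.
Determinant 173·(1763/1176) − 11² = 162703/1176.
m = (156·(1763/1176) − 11·(61/7))/(162703/1176) = 162300/162703; b = (173·(61/7) − 11·156)/(162703/1176) = -245112/162703.

m = 0.998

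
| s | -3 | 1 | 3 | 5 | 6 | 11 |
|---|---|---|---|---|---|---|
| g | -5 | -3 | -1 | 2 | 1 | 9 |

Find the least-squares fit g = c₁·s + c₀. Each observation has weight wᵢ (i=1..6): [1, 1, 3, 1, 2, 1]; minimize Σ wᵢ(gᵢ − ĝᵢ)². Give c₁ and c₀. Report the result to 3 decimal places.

Forming XᵀWX = [[255, 35]; [35, 9]] and XᵀWg = [124, 2]ᵀ gives XᵀWX·[c₁, c₀]ᵀ = XᵀWg.
Determinant 255·9 − 35² = 1070.
c₁ = (124·9 − 35·2)/1070 = 523/535; c₀ = (255·2 − 35·124)/1070 = -383/107.

c₁ = 0.978, c₀ = -3.579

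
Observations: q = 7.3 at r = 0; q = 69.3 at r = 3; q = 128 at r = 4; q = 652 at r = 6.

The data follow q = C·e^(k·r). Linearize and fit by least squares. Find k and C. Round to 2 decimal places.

Taking logs, ln q = k·r + ln C, so regress ln q on r.
Σr = 13.0000, Σ(r)² = 61.0000, Σln q = 17.5584, Σr·ln q = 71.0037.
Normal system: [[61.0000, 13.0000]; [13.0000, 4]]·[k, ln C]ᵀ = [71.0037, 17.5584]ᵀ.
Slope k = (n·Σr·ln q − Σr·Σln q)/(n·Σ(r)² − (Σr)²) = (4·71.0037 − 13.0000·17.5584)/75.0000 = 0.74341; ln C = (Σln q − k·Σr)/n = 1.97352, so C = exp(1.97352) = 7.19593.

k = 0.74, C = 7.20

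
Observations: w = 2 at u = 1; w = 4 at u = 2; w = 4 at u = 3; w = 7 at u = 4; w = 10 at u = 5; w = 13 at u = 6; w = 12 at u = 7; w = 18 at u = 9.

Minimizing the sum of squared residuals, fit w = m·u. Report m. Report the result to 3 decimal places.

Forming AᵀA = [[221]] and Aᵀw = [424]ᵀ gives AᵀA·[m]ᵀ = Aᵀw.
Hence m = 424 / 221 ≈ 1.91855.

m = 1.919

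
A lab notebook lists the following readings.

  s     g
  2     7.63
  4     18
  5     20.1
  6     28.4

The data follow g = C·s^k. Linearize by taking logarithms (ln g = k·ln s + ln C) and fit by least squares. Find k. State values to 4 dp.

With ln gᵢ as the transformed response and ln sᵢ as the regressor:
AᵀA = [[8.2030, 5.4806]; [5.4806, 4]], rhs = [16.2408, 11.2696]ᵀ  (here Σln s = 5.4806, Σ(ln s)² = 8.2030, Σln g = 11.2696, Σln s·ln g = 16.2408).
Slope k = (n·Σln s·ln g − Σln s·Σln g)/(n·Σ(ln s)² − (Σln s)²) = (4·16.2408 − 5.4806·11.2696)/2.7744 = 1.15300; ln C = (Σln g − k·Σln s)/n = 1.23760.

k = 1.1530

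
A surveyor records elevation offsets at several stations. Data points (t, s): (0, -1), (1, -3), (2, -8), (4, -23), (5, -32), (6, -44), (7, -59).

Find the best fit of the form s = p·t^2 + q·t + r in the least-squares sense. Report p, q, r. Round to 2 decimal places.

From the data, Σt^2·t^2 = 4595, Σt^2·t = 757, Σt^2 = 131, Σt·t = 131, Σt = 25, Σ1 = 7.
And Σt^2·s = -5678, Σt·s = -948, Σs = -170.
Normal equations: [[4595, 757, 131]; [757, 131, 25]; [131, 25, 7]]·[p, q, r]ᵀ = [-5678, -948, -170]ᵀ.
Inverting the 3×3 Gram matrix, [p, q, r]ᵀ = [-2444/2541, -695/462, -221/242]ᵀ.

p = -0.96, q = -1.50, r = -0.91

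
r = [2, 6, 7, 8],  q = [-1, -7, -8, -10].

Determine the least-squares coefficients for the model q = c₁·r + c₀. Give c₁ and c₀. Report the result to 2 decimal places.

c₁ = -1.47, c₀ = 1.95

Forming XᵀX = [[153, 23]; [23, 4]] and Xᵀq = [-180, -26]ᵀ gives XᵀX·[c₁, c₀]ᵀ = Xᵀq.
Determinant 153·4 − 23² = 83.
c₁ = ((-180)·4 − 23·(-26))/83 = -122/83; c₀ = (153·(-26) − 23·(-180))/83 = 162/83.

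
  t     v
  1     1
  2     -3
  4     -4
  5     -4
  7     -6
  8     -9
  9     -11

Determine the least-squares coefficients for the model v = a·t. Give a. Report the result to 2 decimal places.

a = -1.06

XᵀX·[a]ᵀ = Xᵀv reads: 240·a = -254.
Hence a = -254 / 240 ≈ -1.05833.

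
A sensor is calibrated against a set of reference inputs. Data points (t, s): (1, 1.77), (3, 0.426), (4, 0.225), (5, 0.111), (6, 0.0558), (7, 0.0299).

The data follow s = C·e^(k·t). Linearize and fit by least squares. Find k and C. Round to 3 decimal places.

k = -0.682, C = 3.406

Let Y = ln s. Fitting Y = k·t + ln C by least squares:
AᵀA = [[136.0000, 26.0000]; [26.0000, 6]], rhs = [-60.8319, -10.3681]ᵀ  (here Σt = 26.0000, Σ(t)² = 136.0000, Σln s = -10.3681, Σt·ln s = -60.8319).
Δ = 136.0000·6 − (26.0000)² = 140.0000; k = (-60.8319·6 − 26.0000·-10.3681)/140.0000 = -0.68158, ln C = (136.0000·-10.3681 − 26.0000·-60.8319)/140.0000 = 1.22549, so C = exp(1.22549) = 3.40582.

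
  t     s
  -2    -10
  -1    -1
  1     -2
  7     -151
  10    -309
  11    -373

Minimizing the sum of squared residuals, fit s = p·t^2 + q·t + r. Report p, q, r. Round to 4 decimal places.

From the data, Σt^2·t^2 = 27060, Σt^2·t = 2666, Σt^2 = 276, Σt·t = 276, Σt = 26, Σ1 = 6.
Right-hand side: Σt^2·s = -83475, Σt·s = -8231, Σs = -846.
So XᵀX·[p, q, r]ᵀ = Xᵀs: [[27060, 2666, 276]; [2666, 276, 26]; [276, 26, 6]]·[p, q, r]ᵀ = [-83475, -8231, -846]ᵀ.
Solving the 3×3 system (Gaussian elimination) gives p = -193/63, q = -37/98, r = 1373/882.

p = -3.0635, q = -0.3776, r = 1.5567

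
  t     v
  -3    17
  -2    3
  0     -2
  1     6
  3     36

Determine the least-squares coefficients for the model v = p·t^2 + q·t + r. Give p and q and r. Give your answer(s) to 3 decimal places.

Setting ∂/∂p … = 0 gives: 179·p + (-7)·q + 23·r = 495;  (-7)·p + 23·q + (-1)·r = 57;  23·p + (-1)·q + 5·r = 60.
(Σt^2·t^2 = 179, Σt^2·t = -7, Σt^2 = 23, Σt·t = 23, Σt = -1, Σ1 = 5, Σt^2·v = 495, Σt·v = 57, Σv = 60.)
Solving the 3×3 system (Gaussian elimination) gives p = 1433/462, q = 1549/462, r = -123/77.

p = 3.102, q = 3.353, r = -1.597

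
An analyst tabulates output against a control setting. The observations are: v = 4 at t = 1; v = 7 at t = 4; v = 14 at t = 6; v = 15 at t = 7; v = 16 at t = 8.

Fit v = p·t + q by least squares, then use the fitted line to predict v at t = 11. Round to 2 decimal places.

Compute the Gram sums: Σt·t = 166, Σt = 26, Σ1 = 5.
Right-hand side: Σt·v = 349, Σv = 56.
AᵀA·[p, q]ᵀ = Aᵀv becomes [[166, 26]; [26, 5]]·[p, q]ᵀ = [349, 56]ᵀ.
det = 166·5 − 26² = 154.
p = (349·5 − 26·56)/154 = 289/154; q = (166·56 − 26·349)/154 = 111/77.
At t = 11: v̂ = (289/154)·(11) + (111/77)·(1) = 3401/154.

v̂ = 22.08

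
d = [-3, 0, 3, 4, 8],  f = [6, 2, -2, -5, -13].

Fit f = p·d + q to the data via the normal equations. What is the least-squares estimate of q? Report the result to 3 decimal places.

The normal system XᵀX·[p, q]ᵀ = Xᵀf is [[98, 12]; [12, 5]]·[p, q]ᵀ = [-148, -12]ᵀ.
det = 98·5 − 12² = 346.
p = ((-148)·5 − 12·(-12))/346 = -298/173; q = (98·(-12) − 12·(-148))/346 = 300/173.

q = 1.734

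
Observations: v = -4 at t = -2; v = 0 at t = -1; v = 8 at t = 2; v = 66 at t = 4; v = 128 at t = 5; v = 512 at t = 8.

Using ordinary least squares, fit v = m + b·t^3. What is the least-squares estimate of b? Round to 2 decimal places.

b = 1.00

The normal system XᵀX·[m, b]ᵀ = Xᵀv is [[6, 700]; [700, 281994]]·[m, b]ᵀ = [710, 282464]ᵀ.
Eliminating b: 281994·(row 1) − 700·(row 2) gives 1201964·m = 281994·710 − 700·282464 = 2490940, so m = 622735/300491.
Then b = (282464 − 700·(622735/300491))/281994 = 299446/300491.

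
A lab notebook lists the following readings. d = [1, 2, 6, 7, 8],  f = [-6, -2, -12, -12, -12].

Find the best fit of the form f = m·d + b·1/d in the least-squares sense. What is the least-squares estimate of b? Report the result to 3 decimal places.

Forming AᵀA = [[154, 5]; [5, 37081/28224]] and Aᵀf = [-262, -171/14]ᵀ gives AᵀA·[m, b]ᵀ = Aᵀf.
Eliminating b: (37081/28224)·(row 1) − 5·(row 2) gives (357491/2016)·m = (37081/28224)·(-262) − 5·(-171/14) = -3995771/14112, so m = -3995771/2502437.
Then b = ((-171/14) − 5·(-3995771/2502437))/(37081/28224) = -1151136/357491.

b = -3.220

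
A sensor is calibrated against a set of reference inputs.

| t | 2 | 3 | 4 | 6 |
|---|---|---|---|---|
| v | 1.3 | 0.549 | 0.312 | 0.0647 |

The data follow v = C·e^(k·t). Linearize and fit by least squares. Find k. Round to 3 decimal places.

Taking logs, ln v = k·t + ln C, so regress ln v on t.
Sums: Σt = 15.0000, Σ(t)² = 65.0000, Σln v = -4.2400, Σt·ln v = -22.3612.
Normal system: [[65.0000, 15.0000]; [15.0000, 4]]·[k, ln C]ᵀ = [-22.3612, -4.2400]ᵀ.
Solving (det = 35.0000): k = -0.73841, ln C = 1.70902.

k = -0.738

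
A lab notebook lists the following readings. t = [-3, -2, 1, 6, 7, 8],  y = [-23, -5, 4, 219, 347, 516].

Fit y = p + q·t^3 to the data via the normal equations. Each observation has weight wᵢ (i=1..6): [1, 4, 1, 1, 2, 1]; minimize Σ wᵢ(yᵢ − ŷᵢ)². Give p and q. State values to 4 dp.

AᵀWA·[p, q]ᵀ = AᵀWy reads: 10·p + 1356·q = 1390;  1356·p + 545084·q = 550323.
(Σwᵢ·1 = 10, Σwᵢ·t^3 = 1356, Σwᵢ·t^3·t^3 = 545084, Σwᵢ·y = 1390, Σwᵢ·t^3·y = 550323.)
Determinant 10·545084 − 1356² = 3612104.
p = (1390·545084 − 1356·550323)/3612104 = 2857193/903026; q = (10·550323 − 1356·1390)/3612104 = 1809195/1806052.

p = 3.1640, q = 1.0017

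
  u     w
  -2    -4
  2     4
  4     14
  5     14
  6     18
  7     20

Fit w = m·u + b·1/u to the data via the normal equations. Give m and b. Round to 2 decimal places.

From the data, Σu·u = 134, Σu·1/u = 6, Σ1/u·1/u = 114781/176400.
Moment sums: Σu·w = 390, Σ1/u·w = 1131/70.
Δ = 134·(114781/176400) − 6² = 4515127/88200.
m = (390·(114781/176400) − 6·(1131/70))/(4515127/88200) = 13831935/4515127; b = (134·(1131/70) − 6·390)/(4515127/88200) = -15429960/4515127.

m = 3.06, b = -3.42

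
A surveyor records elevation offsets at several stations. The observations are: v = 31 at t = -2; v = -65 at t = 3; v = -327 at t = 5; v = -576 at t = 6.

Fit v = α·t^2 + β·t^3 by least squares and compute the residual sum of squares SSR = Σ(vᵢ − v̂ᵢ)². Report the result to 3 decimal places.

SSR = 1.081

From the data, Σt^2·t^2 = 2018, Σt^2·t^3 = 11112, Σt^3·t^3 = 63074.
For Mᵀv: Σt^2·v = -29372, Σt^3·v = -167294.
MᵀM·[α, β]ᵀ = Mᵀv becomes [[2018, 11112]; [11112, 63074]]·[α, β]ᵀ = [-29372, -167294]ᵀ.
Δ = 2018·63074 − 11112² = 3806788.
α = ((-29372)·63074 − 11112·(-167294))/3806788 = 1590350/951697; β = (2018·(-167294) − 11112·(-29372))/3806788 = -2804407/951697.
Residuals: 705951/951697, -454466/951697, -412794/951697, 321840/951697; SSR = 1028569/951697.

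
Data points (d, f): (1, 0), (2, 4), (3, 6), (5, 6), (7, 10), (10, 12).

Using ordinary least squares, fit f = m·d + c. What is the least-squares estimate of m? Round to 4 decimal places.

m = 1.1977

Compute the Gram sums: Σd·d = 188, Σd = 28, Σ1 = 6.
For Mᵀf: Σd·f = 246, Σf = 38.
Δ = 188·6 − 28² = 344.
m = (246·6 − 28·38)/344 = 103/86; c = (188·38 − 28·246)/344 = 32/43.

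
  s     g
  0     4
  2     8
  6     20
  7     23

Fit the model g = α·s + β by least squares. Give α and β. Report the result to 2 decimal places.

Entries of AᵀA: Σs·s = 89, Σs = 15, Σ1 = 4.
For Aᵀg: Σs·g = 297, Σg = 55.
AᵀA·[α, β]ᵀ = Aᵀg becomes [[89, 15]; [15, 4]]·[α, β]ᵀ = [297, 55]ᵀ.
Eliminating β: 4·(row 1) − 15·(row 2) gives 131·α = 4·297 − 15·55 = 363, so α = 363/131.
Then β = (55 − 15·(363/131))/4 = 440/131.

α = 2.77, β = 3.36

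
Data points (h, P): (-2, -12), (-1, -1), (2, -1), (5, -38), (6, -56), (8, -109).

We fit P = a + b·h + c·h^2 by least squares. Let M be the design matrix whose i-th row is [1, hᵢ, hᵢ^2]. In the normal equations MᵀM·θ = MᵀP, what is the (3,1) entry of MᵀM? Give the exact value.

Row 3 ↔ basis h^2, column 1 ↔ basis 1, so (MᵀM)_{3,1} = Σᵢ h^2 = (4)·(1) + (1)·(1) + (4)·(1) + (25)·(1) + (36)·(1) + (64)·(1) = 134.

134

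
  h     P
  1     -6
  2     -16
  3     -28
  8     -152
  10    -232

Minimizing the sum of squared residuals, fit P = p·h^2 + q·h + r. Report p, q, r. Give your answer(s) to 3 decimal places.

p = -2.067, q = -2.244, r = -2.433

Normal-equation sums: Σh^2·h^2 = 14194, Σh^2·h = 1548, Σh^2 = 178, Σh·h = 178, Σh = 24, Σ1 = 5.
For MᵀP: Σh^2·P = -33250, Σh·P = -3658, ΣP = -434.
So MᵀM·[p, q, r]ᵀ = MᵀP: [[14194, 1548, 178]; [1548, 178, 24]; [178, 24, 5]]·[p, q, r]ᵀ = [-33250, -3658, -434]ᵀ.
Solving the 3×3 system (Gaussian elimination) gives p = -31917/15439, q = -34645/15439, r = -37564/15439.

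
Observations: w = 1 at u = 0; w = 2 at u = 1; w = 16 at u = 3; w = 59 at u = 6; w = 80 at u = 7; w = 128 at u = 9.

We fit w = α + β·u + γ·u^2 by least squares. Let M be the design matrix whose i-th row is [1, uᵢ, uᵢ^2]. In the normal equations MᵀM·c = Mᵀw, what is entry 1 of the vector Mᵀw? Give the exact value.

Entry 1 ↔ basis 1, so (Mᵀw)_{1} = Σᵢ wᵢ = (1)·(1) + (1)·(2) + (1)·(16) + (1)·(59) + (1)·(80) + (1)·(128) = 286.

286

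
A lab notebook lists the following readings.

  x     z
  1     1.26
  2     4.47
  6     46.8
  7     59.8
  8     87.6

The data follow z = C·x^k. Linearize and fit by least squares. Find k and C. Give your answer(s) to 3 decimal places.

With ln zᵢ as the transformed response and ln xᵢ as the regressor:
Σln x = 6.5103, Σ(ln x)² = 11.8015, Σln z = 14.1382, Σln x·ln z = 25.1904.
Normal system: [[11.8015, 6.5103]; [6.5103, 5]]·[k, ln C]ᵀ = [25.1904, 14.1382]ᵀ.
Slope k = (n·Σln x·ln z − Σln x·Σln z)/(n·Σ(ln x)² − (Σln x)²) = (5·25.1904 − 6.5103·14.1382)/16.6240 = 2.03976; ln C = (Σln z − k·Σln x)/n = 0.17176, so C = exp(0.17176) = 1.18740.

k = 2.040, C = 1.187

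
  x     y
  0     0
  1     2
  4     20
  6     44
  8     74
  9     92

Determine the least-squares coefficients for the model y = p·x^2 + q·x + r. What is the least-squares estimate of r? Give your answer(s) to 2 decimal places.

Sums needed: Σx^2·x^2 = 12210, Σx^2·x = 1522, Σx^2 = 198, Σx·x = 198, Σx = 28, Σ1 = 6.
Moment sums: Σx^2·y = 14094, Σx·y = 1766, Σy = 232.
So AᵀA·[p, q, r]ᵀ = Aᵀy: [[12210, 1522, 198]; [1522, 198, 28]; [198, 28, 6]]·[p, q, r]ᵀ = [14094, 1766, 232]ᵀ.
Inverting the 3×3 Gram matrix, [p, q, r]ᵀ = [18644/18435, 7169/6145, -2798/18435]ᵀ.

r = -0.15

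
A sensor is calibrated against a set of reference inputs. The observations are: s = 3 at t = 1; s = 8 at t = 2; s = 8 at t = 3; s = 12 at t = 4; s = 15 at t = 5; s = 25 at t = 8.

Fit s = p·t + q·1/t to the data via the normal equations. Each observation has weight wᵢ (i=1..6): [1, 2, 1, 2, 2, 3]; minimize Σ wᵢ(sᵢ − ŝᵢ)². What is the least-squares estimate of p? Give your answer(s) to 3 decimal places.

p = 3.075

The normal system XᵀWX·[p, q]ᵀ = XᵀWs is [[292, 11]; [11, 26827/14400]]·[p, q]ᵀ = [905, 841/24]ᵀ.
Δ = 292·(26827/14400) − 11² = 1522771/3600.
p = (905·(26827/14400) − 11·(841/24))/(1522771/3600) = 18727835/6091084; q = (292·(841/24) − 11·905)/(1522771/3600) = 997800/1522771.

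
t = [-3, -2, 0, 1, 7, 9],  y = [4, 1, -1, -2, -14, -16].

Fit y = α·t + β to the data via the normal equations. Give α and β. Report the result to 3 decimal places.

α = -1.683, β = -1.300

Sums needed: Σt·t = 144, Σt = 12, Σ1 = 6.
Right-hand side: Σt·y = -258, Σy = -28.
So MᵀM·[α, β]ᵀ = Mᵀy: [[144, 12]; [12, 6]]·[α, β]ᵀ = [-258, -28]ᵀ.
Eliminating β: 6·(row 1) − 12·(row 2) gives 720·α = 6·(-258) − 12·(-28) = -1212, so α = -101/60.
Then β = ((-28) − 12·(-101/60))/6 = -13/10.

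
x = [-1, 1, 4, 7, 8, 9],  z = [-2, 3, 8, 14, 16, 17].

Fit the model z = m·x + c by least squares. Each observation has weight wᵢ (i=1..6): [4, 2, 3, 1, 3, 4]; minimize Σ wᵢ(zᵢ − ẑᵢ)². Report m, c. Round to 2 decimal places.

Normal-equation sums: Σwᵢ·x·x = 619, Σwᵢ·x = 77, Σwᵢ·1 = 17.
For MᵀWz: Σwᵢ·x·z = 1204, Σwᵢ·z = 152.
MᵀWM·[m, c]ᵀ = MᵀWz becomes [[619, 77]; [77, 17]]·[m, c]ᵀ = [1204, 152]ᵀ.
Eliminating c: 17·(row 1) − 77·(row 2) gives 4594·m = 17·1204 − 77·152 = 8764, so m = 4382/2297.
Then c = (152 − 77·(4382/2297))/17 = 690/2297.

m = 1.91, c = 0.30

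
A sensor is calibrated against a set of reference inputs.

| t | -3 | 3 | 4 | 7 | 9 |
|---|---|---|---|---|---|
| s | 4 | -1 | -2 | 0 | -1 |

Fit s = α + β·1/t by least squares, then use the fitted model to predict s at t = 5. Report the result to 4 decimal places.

Forming AᵀA = [[5, 127/252]; [127/252, 20161/63504]] and Aᵀs = [0, -41/18]ᵀ gives AᵀA·[α, β]ᵀ = Aᵀs.
Eliminating β: (20161/63504)·(row 1) − (127/252)·(row 2) gives (21169/15876)·α = (20161/63504)·0 − (127/252)·(-41/18) = 5207/4536, so α = 36449/42338.
Then β = ((-41/18) − (127/252)·(36449/42338))/(20161/63504) = -180810/21169.
At t = 5: ŝ = (36449/42338)·(1) + (-180810/21169)·(1/5) = -35875/42338.

ŝ = -0.8473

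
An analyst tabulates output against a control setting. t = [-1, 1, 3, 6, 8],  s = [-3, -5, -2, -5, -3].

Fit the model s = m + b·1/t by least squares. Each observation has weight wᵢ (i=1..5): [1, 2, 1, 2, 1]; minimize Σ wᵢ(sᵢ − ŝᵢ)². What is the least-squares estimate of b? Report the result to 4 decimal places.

b = -0.9332

MᵀWM·[m, b]ᵀ = MᵀWs reads: 7·m + (43/24)·b = -28;  (43/24)·m + (611/192)·b = -233/24.
(Σwᵢ·1 = 7, Σwᵢ·1/t = 43/24, Σwᵢ·1/t·1/t = 611/192, Σwᵢ·s = -28, Σwᵢ·1/t·s = -233/24.)
Determinant 7·(611/192) − (43/24)² = 5491/288.
m = ((-28)·(611/192) − (43/24)·(-233/24))/(5491/288) = -41305/10982; b = (7·(-233/24) − (43/24)·(-28))/(5491/288) = -5124/5491.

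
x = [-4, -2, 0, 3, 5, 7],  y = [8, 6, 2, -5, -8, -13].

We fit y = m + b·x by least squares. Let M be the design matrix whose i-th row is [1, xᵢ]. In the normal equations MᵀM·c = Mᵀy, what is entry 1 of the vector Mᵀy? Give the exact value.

Entry 1 ↔ basis 1, so (Mᵀy)_{1} = Σᵢ yᵢ = (1)·(8) + (1)·(6) + (1)·(2) + (1)·(-5) + (1)·(-8) + (1)·(-13) = -10.

-10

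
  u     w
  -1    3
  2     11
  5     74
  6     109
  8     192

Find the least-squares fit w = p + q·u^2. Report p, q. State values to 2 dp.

AᵀA·[p, q]ᵀ = Aᵀw reads: 5·p + 130·q = 389;  130·p + 6034·q = 18109.
(Σ1 = 5, Σu^2 = 130, Σu^2·u^2 = 6034, Σw = 389, Σu^2·w = 18109.)
Determinant 5·6034 − 130² = 13270.
p = (389·6034 − 130·18109)/13270 = -3472/6635; q = (5·18109 − 130·389)/13270 = 7995/2654.

p = -0.52, q = 3.01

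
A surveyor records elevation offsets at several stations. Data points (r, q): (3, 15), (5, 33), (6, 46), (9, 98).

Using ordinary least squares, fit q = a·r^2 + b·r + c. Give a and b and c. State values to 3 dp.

a = 1.183, b = -0.357, c = 5.380

Entries of XᵀX: Σr^2·r^2 = 8563, Σr^2·r = 1097, Σr^2 = 151, Σr·r = 151, Σr = 23, Σ1 = 4.
Moment sums: Σr^2·q = 10554, Σr·q = 1368, Σq = 192.
XᵀX·[a, b, c]ᵀ = Xᵀq becomes [[8563, 1097, 151]; [1097, 151, 23]; [151, 23, 4]]·[a, b, c]ᵀ = [10554, 1368, 192]ᵀ.
Solving the 3×3 system (Gaussian elimination) gives a = 71/60, b = -107/300, c = 269/50.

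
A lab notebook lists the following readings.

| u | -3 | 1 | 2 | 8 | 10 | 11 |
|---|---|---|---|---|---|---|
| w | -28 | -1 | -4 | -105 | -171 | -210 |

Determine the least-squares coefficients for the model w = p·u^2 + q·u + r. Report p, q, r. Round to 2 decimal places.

p = -1.98, q = 2.88, r = -1.68

Normal-equation sums: Σu^2·u^2 = 28835, Σu^2·u = 2825, Σu^2 = 299, Σu·u = 299, Σu = 29, Σ1 = 6.
Moment sums: Σu^2·w = -49499, Σu·w = -4785, Σw = -519.
Normal equations: [[28835, 2825, 299]; [2825, 299, 29]; [299, 29, 6]]·[p, q, r]ᵀ = [-49499, -4785, -519]ᵀ.
Inverting the 3×3 Gram matrix, [p, q, r]ᵀ = [-229843/116016, 333901/116016, -16283/9668]ᵀ.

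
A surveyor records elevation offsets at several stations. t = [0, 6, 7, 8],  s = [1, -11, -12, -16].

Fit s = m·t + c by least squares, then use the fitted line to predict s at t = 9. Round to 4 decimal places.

ŝ = -17.0968

Compute the Gram sums: Σt·t = 149, Σt = 21, Σ1 = 4.
And Σt·s = -278, Σs = -38.
Eliminating c: 4·(row 1) − 21·(row 2) gives 155·m = 4·(-278) − 21·(-38) = -314, so m = -314/155.
Then c = ((-38) − 21·(-314/155))/4 = 176/155.
At t = 9: ŝ = (-314/155)·(9) + (176/155)·(1) = -530/31.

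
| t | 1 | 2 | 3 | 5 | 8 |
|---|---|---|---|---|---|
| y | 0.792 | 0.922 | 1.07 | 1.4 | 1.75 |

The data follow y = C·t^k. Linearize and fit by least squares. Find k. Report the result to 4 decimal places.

k = 0.3899

With ln yᵢ as the transformed response and ln tᵢ as the regressor:
XᵀX = [[8.6018, 5.4806]; [5.4806, 5]], rhs = [1.7233, 0.6493]ᵀ  (here Σln t = 5.4806, Σ(ln t)² = 8.6018, Σln y = 0.6493, Σln t·ln y = 1.7233).
Solving (det = 12.9714): k = 0.38989, ln C = -0.29750.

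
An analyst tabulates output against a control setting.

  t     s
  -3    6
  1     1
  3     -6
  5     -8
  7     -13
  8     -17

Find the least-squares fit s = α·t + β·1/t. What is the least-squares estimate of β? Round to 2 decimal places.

AᵀA·[α, β]ᵀ = Aᵀs reads: 157·α + 6·β = -302;  6·α + (916049/705600)·β = -2403/280.
(Σt·t = 157, Σt·1/t = 6, Σ1/t·1/t = 916049/705600, Σt·s = -302, Σ1/t·s = -2403/280.)
Determinant 157·(916049/705600) − 6² = 118418093/705600.
α = ((-302)·(916049/705600) − 6·(-2403/280))/(118418093/705600) = -240313438/118418093; β = (157·(-2403/280) − 6·(-302))/(118418093/705600) = 327824280/118418093.

β = 2.77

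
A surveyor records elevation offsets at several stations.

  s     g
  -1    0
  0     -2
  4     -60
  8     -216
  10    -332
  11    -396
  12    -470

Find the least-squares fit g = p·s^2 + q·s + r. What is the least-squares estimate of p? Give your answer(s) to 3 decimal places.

With design matrix X, XᵀX = [[49730, 4634, 446]; [4634, 446, 44]; [446, 44, 7]] and Xᵀg = [-163580, -15284, -1476]ᵀ.
Solving the 3×3 system (Gaussian elimination) gives p = -114733/37933, q = -105115/37933, r = -27590/37933.

p = -3.025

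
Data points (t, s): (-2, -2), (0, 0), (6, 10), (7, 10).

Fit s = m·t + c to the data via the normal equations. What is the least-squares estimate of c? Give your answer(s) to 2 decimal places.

c = 0.54

Sums needed: Σt·t = 89, Σt = 11, Σ1 = 4.
And Σt·s = 134, Σs = 18.
XᵀX·[m, c]ᵀ = Xᵀs becomes [[89, 11]; [11, 4]]·[m, c]ᵀ = [134, 18]ᵀ.
Δ = 89·4 − 11² = 235.
m = (134·4 − 11·18)/235 = 338/235; c = (89·18 − 11·134)/235 = 128/235.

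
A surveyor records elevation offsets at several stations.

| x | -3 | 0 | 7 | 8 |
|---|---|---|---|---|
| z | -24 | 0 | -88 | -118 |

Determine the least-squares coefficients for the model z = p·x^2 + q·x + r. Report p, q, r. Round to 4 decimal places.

From the data, Σx^2·x^2 = 6578, Σx^2·x = 828, Σx^2 = 122, Σx·x = 122, Σx = 12, Σ1 = 4.
Right-hand side: Σx^2·z = -12080, Σx·z = -1488, Σz = -230.
AᵀA·[p, q, r]ᵀ = Aᵀz becomes [[6578, 828, 122]; [828, 122, 12]; [122, 12, 4]]·[p, q, r]ᵀ = [-12080, -1488, -230]ᵀ.
Row-reducing yields p = -33457/16129, q = 30072/16129, r = 2805/16129.

p = -2.0743, q = 1.8645, r = 0.1739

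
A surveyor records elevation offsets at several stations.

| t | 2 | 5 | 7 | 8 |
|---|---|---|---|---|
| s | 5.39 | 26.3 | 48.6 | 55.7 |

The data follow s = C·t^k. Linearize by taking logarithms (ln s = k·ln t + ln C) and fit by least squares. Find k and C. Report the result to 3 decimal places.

With ln sᵢ as the transformed response and ln tᵢ as the regressor:
Σln t = 6.3279, Σ(ln t)² = 11.1814, Σln s = 12.8577, Σln t·ln s = 22.3463.
Equations: 11.1814·k + 6.3279·ln C = 22.3463;  6.3279·k + 4·ln C = 12.8577.
Δ = 11.1814·4 − (6.3279)² = 4.6828; k = (22.3463·4 − 6.3279·12.8577)/4.6828 = 1.71317, ln C = (11.1814·12.8577 − 6.3279·22.3463)/4.6828 = 0.50422, so C = exp(0.50422) = 1.65569.

k = 1.713, C = 1.656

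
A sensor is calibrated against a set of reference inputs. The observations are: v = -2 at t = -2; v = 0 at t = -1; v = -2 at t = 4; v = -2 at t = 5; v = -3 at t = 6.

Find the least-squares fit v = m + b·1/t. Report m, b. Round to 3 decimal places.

XᵀX·[m, b]ᵀ = Xᵀv reads: 5·m + (-53/60)·b = -9;  (-53/60)·m + (4969/3600)·b = -2/5.
det = 5·(4969/3600) − (-53/60)² = 5509/900.
m = ((-9)·(4969/3600) − (-53/60)·(-2/5))/(5509/900) = -45993/22036; b = (5·(-2/5) − (-53/60)·(-9))/(5509/900) = -8955/5509.

m = -2.087, b = -1.626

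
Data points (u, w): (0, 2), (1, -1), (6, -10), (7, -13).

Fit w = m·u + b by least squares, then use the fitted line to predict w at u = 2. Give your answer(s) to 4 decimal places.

ŵ = -2.4595

Normal-equation sums: Σu·u = 86, Σu = 14, Σ1 = 4.
And Σu·w = -152, Σw = -22.
Normal equations: [[86, 14]; [14, 4]]·[m, b]ᵀ = [-152, -22]ᵀ.
Δ = 86·4 − 14² = 148.
m = ((-152)·4 − 14·(-22))/148 = -75/37; b = (86·(-22) − 14·(-152))/148 = 59/37.
At u = 2: ŵ = (-75/37)·(2) + (59/37)·(1) = -91/37.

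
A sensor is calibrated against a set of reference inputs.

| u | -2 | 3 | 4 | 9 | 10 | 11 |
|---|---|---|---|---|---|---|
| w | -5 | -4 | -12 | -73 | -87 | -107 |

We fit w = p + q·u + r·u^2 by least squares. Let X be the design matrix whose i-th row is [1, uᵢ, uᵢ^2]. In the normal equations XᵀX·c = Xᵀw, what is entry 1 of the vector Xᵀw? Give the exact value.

-288

Entry 1 ↔ basis 1, so (Xᵀw)_{1} = Σᵢ wᵢ = (1)·(-5) + (1)·(-4) + (1)·(-12) + (1)·(-73) + (1)·(-87) + (1)·(-107) = -288.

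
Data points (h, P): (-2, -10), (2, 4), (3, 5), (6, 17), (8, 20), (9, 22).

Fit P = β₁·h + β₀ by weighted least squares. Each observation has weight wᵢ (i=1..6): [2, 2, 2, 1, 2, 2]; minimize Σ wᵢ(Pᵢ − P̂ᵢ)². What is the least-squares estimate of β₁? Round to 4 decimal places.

The normal equations are: 360·β₁ + 46·β₀ = 904;  46·β₁ + 11·β₀ = 99.
Δ = 360·11 − 46² = 1844.
β₁ = (904·11 − 46·99)/1844 = 2695/922; β₀ = (360·99 − 46·904)/1844 = -1486/461.

β₁ = 2.9230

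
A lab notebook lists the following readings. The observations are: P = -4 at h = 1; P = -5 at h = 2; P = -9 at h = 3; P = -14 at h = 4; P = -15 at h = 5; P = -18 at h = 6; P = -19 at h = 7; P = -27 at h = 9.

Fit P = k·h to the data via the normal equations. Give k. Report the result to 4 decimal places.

k = -2.9683

Normal-equation sums: Σh·h = 221.
And Σh·P = -656.
Normal equations: [[221]]·[k]ᵀ = [-656]ᵀ.
k = (-656)/221 = -2.96833.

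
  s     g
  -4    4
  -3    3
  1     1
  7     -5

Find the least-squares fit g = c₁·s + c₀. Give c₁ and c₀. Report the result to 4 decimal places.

Forming AᵀA = [[75, 1]; [1, 4]] and Aᵀg = [-59, 3]ᵀ gives AᵀA·[c₁, c₀]ᵀ = Aᵀg.
Eliminating c₀: 4·(row 1) − 1·(row 2) gives 299·c₁ = 4·(-59) − 1·3 = -239, so c₁ = -239/299.
Then c₀ = (3 − 1·(-239/299))/4 = 284/299.

c₁ = -0.7993, c₀ = 0.9498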